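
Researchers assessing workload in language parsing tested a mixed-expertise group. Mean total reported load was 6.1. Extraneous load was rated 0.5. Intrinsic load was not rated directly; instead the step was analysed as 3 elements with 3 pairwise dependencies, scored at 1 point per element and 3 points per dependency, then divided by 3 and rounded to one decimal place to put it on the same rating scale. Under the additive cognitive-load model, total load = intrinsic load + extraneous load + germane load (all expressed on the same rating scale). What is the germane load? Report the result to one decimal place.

Intrinsic (element-interactivity): (3 × 1 + 3 × 3) / 3 = 12 / 3 = 4.0000 → 4.0.
germane load = total − intrinsic − extraneous
             = 6.1 − 4.0 − 0.5 = 1.6.

1.6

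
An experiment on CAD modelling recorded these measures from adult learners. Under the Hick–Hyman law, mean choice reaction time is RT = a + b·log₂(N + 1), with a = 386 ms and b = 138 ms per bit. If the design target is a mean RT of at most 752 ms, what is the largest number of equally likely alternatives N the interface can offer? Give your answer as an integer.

Set 386 + 138·log₂(N + 1) ≤ 752.
log₂(N + 1) ≤ (752 − 386) / 138 = 2.6522.
N + 1 ≤ 2^2.6522 = 6.2863.
N ≤ 5.2863, so the largest integer N is 5.

5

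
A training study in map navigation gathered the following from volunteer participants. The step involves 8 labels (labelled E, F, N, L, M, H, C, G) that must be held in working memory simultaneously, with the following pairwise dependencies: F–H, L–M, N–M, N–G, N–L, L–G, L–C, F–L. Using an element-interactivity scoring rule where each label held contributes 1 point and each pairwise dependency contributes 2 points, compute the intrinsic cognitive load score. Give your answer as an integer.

24

Count of labels held simultaneously: 8.
Count of pairwise dependencies listed: 8.
Element contribution: 8 × 1 = 8.
Interaction contribution: 8 × 2 = 16.
Intrinsic load = 8 + 16 = 24.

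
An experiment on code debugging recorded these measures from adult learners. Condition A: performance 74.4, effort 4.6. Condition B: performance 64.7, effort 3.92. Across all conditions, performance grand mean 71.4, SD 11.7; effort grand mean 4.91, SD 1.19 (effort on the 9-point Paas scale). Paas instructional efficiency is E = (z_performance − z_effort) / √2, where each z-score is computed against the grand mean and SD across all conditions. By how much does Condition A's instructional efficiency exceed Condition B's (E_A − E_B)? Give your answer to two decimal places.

Condition A: z_P = (74.4 − 71.4)/11.7 = 0.2564; z_E = (4.6 − 4.91)/1.19 = -0.2605; E_A = (0.2564 − (-0.2605))/√2 = 0.3655.
Condition B: z_P = (64.7 − 71.4)/11.7 = -0.5726; z_E = (3.92 − 4.91)/1.19 = -0.8319; E_B = (-0.5726 − (-0.8319))/√2 = 0.1834.
E_A − E_B = 0.3655 − 0.1834 = 0.1821 ≈ 0.18.

0.18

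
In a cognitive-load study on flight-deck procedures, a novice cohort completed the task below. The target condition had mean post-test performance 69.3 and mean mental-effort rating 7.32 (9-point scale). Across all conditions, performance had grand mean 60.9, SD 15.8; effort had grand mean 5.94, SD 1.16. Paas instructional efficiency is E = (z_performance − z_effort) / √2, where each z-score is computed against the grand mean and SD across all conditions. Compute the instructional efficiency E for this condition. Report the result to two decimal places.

-0.47

z_performance = (69.3 − 60.9) / 15.8 = 8.4000 / 15.8 = 0.5316.
z_effort = (7.32 − 5.94) / 1.16 = 1.3800 / 1.16 = 1.1897.
z_P − z_E = 0.5316 − 1.1897 = -0.6581.
E = -0.6581 / √2 = -0.6581 / 1.41421 = -0.4653 ≈ -0.47.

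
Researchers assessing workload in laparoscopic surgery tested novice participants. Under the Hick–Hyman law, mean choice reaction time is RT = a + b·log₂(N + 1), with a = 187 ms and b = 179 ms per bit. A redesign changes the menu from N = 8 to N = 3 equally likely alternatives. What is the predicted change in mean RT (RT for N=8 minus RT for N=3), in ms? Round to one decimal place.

209.4

RT(8) = 187 + 179·log₂(9) = 187 + 179·3.1699 = 754.4121 ms.
RT(3) = 187 + 179·log₂(4) = 187 + 179·2.0000 = 545.0000 ms.
Difference = 754.4121 − 545.0000 = 209.4121 ≈ 209.4 ms.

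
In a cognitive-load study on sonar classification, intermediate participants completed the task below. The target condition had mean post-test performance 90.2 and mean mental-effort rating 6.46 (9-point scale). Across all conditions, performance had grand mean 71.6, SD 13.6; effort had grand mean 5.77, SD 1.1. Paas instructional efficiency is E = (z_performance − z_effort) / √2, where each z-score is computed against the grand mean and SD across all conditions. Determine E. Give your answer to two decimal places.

z_performance = (90.2 − 71.6) / 13.6 = 18.6000 / 13.6 = 1.3676.
z_effort = (6.46 − 5.77) / 1.1 = 0.6900 / 1.1 = 0.6273.
z_P − z_E = 1.3676 − 0.6273 = 0.7403.
E = 0.7403 / √2 = 0.7403 / 1.41421 = 0.5235 ≈ 0.52.

0.52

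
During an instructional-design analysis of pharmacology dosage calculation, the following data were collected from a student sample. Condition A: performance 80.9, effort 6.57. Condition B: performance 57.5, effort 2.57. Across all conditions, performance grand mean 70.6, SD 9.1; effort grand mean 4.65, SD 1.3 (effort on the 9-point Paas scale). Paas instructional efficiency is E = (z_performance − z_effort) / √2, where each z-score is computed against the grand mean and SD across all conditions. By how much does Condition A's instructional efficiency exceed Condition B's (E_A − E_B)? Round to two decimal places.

Condition A: z_P = (80.9 − 70.6)/9.1 = 1.1319; z_E = (6.57 − 4.65)/1.3 = 1.4769; E_A = (1.1319 − 1.4769)/√2 = -0.2440.
Condition B: z_P = (57.5 − 70.6)/9.1 = -1.4396; z_E = (2.57 − 4.65)/1.3 = -1.6000; E_B = (-1.4396 − (-1.6000))/√2 = 0.1134.
E_A − E_B = -0.2440 − 0.1134 = -0.3574 ≈ -0.36.

-0.36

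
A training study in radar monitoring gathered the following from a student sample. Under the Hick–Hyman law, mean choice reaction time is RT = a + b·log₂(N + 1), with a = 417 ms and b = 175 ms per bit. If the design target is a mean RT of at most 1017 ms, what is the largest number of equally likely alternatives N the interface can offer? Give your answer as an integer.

9

Set 417 + 175·log₂(N + 1) ≤ 1017.
log₂(N + 1) ≤ (1017 − 417) / 175 = 3.4286.
N + 1 ≤ 2^3.4286 = 10.7674.
N ≤ 9.7674, so the largest integer N is 9.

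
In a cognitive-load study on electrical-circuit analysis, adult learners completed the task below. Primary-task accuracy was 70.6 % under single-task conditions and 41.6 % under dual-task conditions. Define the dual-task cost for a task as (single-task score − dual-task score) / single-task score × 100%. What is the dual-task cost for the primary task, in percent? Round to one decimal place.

Cost = (70.6 − 41.6) / 70.6 × 100%
     = 29.0000 / 70.6 × 100% = 41.0765%.
≈ 41.1%.

41.1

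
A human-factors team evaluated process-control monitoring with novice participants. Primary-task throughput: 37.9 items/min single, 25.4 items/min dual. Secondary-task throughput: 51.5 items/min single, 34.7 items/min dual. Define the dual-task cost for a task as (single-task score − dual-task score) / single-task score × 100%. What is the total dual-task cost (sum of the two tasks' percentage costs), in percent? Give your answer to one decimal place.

65.6

Primary cost = (37.9 − 25.4) / 37.9 × 100% = 32.9815%.
Secondary cost = (51.5 − 34.7) / 51.5 × 100% = 32.6214%.
Total = 32.9815% + 32.6214% = 65.6029% ≈ 65.6%.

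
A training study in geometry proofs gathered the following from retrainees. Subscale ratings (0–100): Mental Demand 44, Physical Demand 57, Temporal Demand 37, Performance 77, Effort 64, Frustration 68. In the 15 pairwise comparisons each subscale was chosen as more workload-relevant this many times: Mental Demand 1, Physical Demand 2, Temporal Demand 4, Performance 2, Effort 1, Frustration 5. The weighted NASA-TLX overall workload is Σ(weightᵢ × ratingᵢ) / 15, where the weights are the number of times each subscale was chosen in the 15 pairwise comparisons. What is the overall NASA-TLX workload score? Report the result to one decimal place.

The tallies are the weights (they sum to 15).
Weighted sum = 1·44 + 2·57 + 4·37 + 2·77 + 1·64 + 5·68
            = 44 + 114 + 148 + 154 + 64 + 340 = 864.
Overall workload = 864 / 15 = 57.6000 ≈ 57.6.

57.6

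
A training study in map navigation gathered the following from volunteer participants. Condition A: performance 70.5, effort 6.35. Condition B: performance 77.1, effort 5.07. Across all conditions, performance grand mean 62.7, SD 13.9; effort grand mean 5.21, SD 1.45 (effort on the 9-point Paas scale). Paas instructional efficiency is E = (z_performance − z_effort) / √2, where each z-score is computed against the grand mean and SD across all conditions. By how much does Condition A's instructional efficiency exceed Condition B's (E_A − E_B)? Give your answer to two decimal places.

-0.96

Condition A: z_P = (70.5 − 62.7)/13.9 = 0.5612; z_E = (6.35 − 5.21)/1.45 = 0.7862; E_A = (0.5612 − 0.7862)/√2 = -0.1591.
Condition B: z_P = (77.1 − 62.7)/13.9 = 1.0360; z_E = (5.07 − 5.21)/1.45 = -0.0966; E_B = (1.0360 − (-0.0966))/√2 = 0.8009.
E_A − E_B = -0.1591 − 0.8009 = -0.9600 ≈ -0.96.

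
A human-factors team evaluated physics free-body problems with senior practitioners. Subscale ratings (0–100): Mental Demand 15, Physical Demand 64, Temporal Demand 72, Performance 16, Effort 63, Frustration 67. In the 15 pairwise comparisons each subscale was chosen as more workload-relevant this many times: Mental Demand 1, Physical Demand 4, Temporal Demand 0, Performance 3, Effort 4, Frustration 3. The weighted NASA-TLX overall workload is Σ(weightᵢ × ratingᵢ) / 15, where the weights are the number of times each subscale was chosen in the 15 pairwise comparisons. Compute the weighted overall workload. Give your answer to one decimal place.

The tallies are the weights (they sum to 15).
Weighted sum = 1·15 + 4·64 + 0·72 + 3·16 + 4·63 + 3·67
            = 15 + 256 + 0 + 48 + 252 + 201 = 772.
Overall workload = 772 / 15 = 51.4667 ≈ 51.5.

51.5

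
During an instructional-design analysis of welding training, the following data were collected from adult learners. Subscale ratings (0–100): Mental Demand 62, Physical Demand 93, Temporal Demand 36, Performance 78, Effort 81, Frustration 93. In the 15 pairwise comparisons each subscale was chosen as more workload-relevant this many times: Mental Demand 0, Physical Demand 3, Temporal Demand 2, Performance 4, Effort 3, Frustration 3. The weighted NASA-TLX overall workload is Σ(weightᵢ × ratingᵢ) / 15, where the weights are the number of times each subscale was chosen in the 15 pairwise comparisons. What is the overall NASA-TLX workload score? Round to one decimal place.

79.0

The tallies are the weights (they sum to 15).
Weighted sum = 0·62 + 3·93 + 2·36 + 4·78 + 3·81 + 3·93
            = 0 + 279 + 72 + 312 + 243 + 279 = 1185.
Overall workload = 1185 / 15 = 79.0000 ≈ 79.0.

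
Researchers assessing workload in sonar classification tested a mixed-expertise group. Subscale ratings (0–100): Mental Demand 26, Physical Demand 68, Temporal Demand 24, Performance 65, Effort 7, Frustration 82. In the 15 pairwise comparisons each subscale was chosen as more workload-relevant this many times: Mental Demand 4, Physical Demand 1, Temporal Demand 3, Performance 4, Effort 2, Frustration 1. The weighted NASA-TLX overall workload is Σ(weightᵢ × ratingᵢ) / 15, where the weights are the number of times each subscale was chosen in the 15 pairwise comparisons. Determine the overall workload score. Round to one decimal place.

40.0

The tallies are the weights (they sum to 15).
Weighted sum = 4·26 + 1·68 + 3·24 + 4·65 + 2·7 + 1·82
            = 104 + 68 + 72 + 260 + 14 + 82 = 600.
Overall workload = 600 / 15 = 40.0000 ≈ 40.0.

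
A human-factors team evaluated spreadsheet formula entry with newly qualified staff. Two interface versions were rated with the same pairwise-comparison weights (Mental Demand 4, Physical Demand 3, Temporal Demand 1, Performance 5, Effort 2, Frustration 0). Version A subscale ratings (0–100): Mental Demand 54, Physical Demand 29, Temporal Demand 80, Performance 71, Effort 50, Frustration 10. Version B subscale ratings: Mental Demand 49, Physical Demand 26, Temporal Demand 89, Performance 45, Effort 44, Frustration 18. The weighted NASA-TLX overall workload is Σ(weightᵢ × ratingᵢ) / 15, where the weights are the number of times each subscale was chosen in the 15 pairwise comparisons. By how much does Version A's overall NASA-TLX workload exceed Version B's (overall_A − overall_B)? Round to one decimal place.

10.8

Version A weighted sum = 4·54 + 3·29 + 1·80 + 5·71 + 2·50 + 0·10 = 216 + 87 + 80 + 355 + 100 + 0 = 838; overall_A = 838/15 = 55.8667.
Version B weighted sum = 4·49 + 3·26 + 1·89 + 5·45 + 2·44 + 0·18 = 196 + 78 + 89 + 225 + 88 + 0 = 676; overall_B = 676/15 = 45.0667.
Difference = 55.8667 − 45.0667 = 10.8000 ≈ 10.8.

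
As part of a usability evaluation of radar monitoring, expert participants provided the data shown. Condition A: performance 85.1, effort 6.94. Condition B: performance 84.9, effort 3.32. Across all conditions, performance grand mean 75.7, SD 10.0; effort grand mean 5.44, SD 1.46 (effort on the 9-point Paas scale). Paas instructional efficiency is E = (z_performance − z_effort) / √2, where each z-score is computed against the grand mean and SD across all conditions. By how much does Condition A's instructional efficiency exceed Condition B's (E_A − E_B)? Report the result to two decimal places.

-1.74

Condition A: z_P = (85.1 − 75.7)/10.0 = 0.9400; z_E = (6.94 − 5.44)/1.46 = 1.0274; E_A = (0.9400 − 1.0274)/√2 = -0.0618.
Condition B: z_P = (84.9 − 75.7)/10.0 = 0.9200; z_E = (3.32 − 5.44)/1.46 = -1.4521; E_B = (0.9200 − (-1.4521))/√2 = 1.6773.
E_A − E_B = -0.0618 − 1.6773 = -1.7391 ≈ -1.74.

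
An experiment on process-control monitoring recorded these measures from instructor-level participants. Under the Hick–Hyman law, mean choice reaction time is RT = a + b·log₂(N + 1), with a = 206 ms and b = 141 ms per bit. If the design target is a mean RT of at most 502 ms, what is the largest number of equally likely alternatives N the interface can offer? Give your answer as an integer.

3

Set 206 + 141·log₂(N + 1) ≤ 502.
log₂(N + 1) ≤ (502 − 206) / 141 = 2.0993.
N + 1 ≤ 2^2.0993 = 4.2850.
N ≤ 3.2850, so the largest integer N is 3.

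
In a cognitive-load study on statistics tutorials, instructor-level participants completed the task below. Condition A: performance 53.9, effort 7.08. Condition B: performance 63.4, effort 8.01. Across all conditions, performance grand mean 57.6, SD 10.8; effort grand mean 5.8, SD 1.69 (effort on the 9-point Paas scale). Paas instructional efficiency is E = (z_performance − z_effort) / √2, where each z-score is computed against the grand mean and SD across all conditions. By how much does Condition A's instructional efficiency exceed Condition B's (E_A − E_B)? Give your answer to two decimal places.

-0.23

Condition A: z_P = (53.9 − 57.6)/10.8 = -0.3426; z_E = (7.08 − 5.8)/1.69 = 0.7574; E_A = (-0.3426 − 0.7574)/√2 = -0.7778.
Condition B: z_P = (63.4 − 57.6)/10.8 = 0.5370; z_E = (8.01 − 5.8)/1.69 = 1.3077; E_B = (0.5370 − 1.3077)/√2 = -0.5450.
E_A − E_B = -0.7778 − (-0.5450) = -0.2328 ≈ -0.23.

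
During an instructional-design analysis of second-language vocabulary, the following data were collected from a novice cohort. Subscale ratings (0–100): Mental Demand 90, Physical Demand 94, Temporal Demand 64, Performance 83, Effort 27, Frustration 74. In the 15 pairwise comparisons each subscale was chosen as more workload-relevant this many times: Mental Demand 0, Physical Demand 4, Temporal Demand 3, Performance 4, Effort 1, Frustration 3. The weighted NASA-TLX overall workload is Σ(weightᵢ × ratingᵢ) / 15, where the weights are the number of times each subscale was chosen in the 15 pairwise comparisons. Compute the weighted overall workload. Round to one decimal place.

The tallies are the weights (they sum to 15).
Weighted sum = 0·90 + 4·94 + 3·64 + 4·83 + 1·27 + 3·74
            = 0 + 376 + 192 + 332 + 27 + 222 = 1149.
Overall workload = 1149 / 15 = 76.6000 ≈ 76.6.

76.6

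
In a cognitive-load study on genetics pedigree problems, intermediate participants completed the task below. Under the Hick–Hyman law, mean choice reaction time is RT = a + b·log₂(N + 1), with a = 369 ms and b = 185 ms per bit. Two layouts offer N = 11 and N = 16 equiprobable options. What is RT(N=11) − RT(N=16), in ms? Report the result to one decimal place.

-93.0

RT(11) = 369 + 185·log₂(12) = 369 + 185·3.5850 = 1032.2250 ms.
RT(16) = 369 + 185·log₂(17) = 369 + 185·4.0875 = 1125.1875 ms.
Difference = 1032.2250 − 1125.1875 = -92.9625 ≈ -93.0 ms.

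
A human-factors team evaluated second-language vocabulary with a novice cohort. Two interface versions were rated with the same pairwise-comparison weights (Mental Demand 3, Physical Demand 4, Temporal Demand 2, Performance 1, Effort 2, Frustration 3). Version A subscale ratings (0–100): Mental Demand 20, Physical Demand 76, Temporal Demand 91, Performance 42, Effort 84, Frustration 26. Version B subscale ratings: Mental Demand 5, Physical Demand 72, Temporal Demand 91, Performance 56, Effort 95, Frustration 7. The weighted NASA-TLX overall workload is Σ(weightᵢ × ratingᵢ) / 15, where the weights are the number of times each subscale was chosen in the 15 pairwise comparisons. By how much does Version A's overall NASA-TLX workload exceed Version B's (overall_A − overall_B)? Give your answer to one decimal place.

5.5

Version A weighted sum = 3·20 + 4·76 + 2·91 + 1·42 + 2·84 + 3·26 = 60 + 304 + 182 + 42 + 168 + 78 = 834; overall_A = 834/15 = 55.6000.
Version B weighted sum = 3·5 + 4·72 + 2·91 + 1·56 + 2·95 + 3·7 = 15 + 288 + 182 + 56 + 190 + 21 = 752; overall_B = 752/15 = 50.1333.
Difference = 55.6000 − 50.1333 = 5.4667 ≈ 5.5.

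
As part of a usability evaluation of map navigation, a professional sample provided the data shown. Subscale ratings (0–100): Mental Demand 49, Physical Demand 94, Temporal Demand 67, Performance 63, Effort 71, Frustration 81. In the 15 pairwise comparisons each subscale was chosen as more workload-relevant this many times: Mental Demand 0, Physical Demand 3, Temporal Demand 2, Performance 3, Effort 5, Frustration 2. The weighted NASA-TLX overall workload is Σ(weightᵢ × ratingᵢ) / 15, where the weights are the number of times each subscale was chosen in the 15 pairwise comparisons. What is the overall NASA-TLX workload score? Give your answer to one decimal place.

The tallies are the weights (they sum to 15).
Weighted sum = 0·49 + 3·94 + 2·67 + 3·63 + 5·71 + 2·81
            = 0 + 282 + 134 + 189 + 355 + 162 = 1122.
Overall workload = 1122 / 15 = 74.8000 ≈ 74.8.

74.8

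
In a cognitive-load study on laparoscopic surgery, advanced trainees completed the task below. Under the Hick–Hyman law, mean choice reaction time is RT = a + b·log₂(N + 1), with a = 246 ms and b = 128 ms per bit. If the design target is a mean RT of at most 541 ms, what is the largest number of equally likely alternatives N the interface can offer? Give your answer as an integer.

3

Set 246 + 128·log₂(N + 1) ≤ 541.
log₂(N + 1) ≤ (541 − 246) / 128 = 2.3047.
N + 1 ≤ 2^2.3047 = 4.9406.
N ≤ 3.9406, so the largest integer N is 3.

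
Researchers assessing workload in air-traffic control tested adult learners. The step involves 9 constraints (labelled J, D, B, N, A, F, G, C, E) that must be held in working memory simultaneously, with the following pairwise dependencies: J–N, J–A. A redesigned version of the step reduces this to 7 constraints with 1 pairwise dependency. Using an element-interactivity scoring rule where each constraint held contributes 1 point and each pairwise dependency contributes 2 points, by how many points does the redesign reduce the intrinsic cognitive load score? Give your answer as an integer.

Original: 9 × 1 + 2 × 2 = 9 + 4 = 13.
Redesigned: 7 × 1 + 1 × 2 = 7 + 2 = 9.
Reduction = 13 − 9 = 4.

4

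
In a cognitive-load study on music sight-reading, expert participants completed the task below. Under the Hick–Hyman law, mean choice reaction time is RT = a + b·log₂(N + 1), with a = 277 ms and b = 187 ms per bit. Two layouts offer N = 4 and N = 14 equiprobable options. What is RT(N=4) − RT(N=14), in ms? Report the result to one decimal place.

-296.4

RT(4) = 277 + 187·log₂(5) = 277 + 187·2.3219 = 711.1953 ms.
RT(14) = 277 + 187·log₂(15) = 277 + 187·3.9069 = 1007.5903 ms.
Difference = 711.1953 − 1007.5903 = -296.3950 ≈ -296.4 ms.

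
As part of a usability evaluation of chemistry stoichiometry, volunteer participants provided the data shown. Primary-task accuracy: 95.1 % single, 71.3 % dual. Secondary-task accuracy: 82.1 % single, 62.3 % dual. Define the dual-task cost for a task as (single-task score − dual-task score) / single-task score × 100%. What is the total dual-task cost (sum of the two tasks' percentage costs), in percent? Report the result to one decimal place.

Primary cost = (95.1 − 71.3) / 95.1 × 100% = 25.0263%.
Secondary cost = (82.1 − 62.3) / 82.1 × 100% = 24.1169%.
Total = 25.0263% + 24.1169% = 49.1432% ≈ 49.1%.

49.1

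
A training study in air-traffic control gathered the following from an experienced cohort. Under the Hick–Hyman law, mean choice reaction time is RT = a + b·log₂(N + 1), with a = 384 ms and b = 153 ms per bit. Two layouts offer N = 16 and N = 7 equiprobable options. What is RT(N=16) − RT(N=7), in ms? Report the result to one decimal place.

166.4

RT(16) = 384 + 153·log₂(17) = 384 + 153·4.0875 = 1009.3875 ms.
RT(7) = 384 + 153·log₂(8) = 384 + 153·3.0000 = 843.0000 ms.
Difference = 1009.3875 − 843.0000 = 166.3875 ≈ 166.4 ms.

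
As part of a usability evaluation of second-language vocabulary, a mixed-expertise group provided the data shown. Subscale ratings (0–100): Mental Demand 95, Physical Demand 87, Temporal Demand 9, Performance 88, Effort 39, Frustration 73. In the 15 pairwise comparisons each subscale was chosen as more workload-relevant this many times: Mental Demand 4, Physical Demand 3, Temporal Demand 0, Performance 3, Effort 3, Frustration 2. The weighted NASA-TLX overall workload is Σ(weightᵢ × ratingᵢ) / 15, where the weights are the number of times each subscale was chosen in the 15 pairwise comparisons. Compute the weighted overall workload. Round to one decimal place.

The tallies are the weights (they sum to 15).
Weighted sum = 4·95 + 3·87 + 0·9 + 3·88 + 3·39 + 2·73
            = 380 + 261 + 0 + 264 + 117 + 146 = 1168.
Overall workload = 1168 / 15 = 77.8667 ≈ 77.9.

77.9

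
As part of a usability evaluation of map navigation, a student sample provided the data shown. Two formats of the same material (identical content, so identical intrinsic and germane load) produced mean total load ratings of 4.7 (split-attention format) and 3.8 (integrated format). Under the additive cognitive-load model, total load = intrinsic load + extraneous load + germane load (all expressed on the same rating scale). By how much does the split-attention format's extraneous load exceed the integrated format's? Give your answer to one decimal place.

0.9

Intrinsic and germane load are equal across formats, so the difference in total load equals the difference in extraneous load.
Extraneous-load difference = 4.7 − 3.8 = 0.9.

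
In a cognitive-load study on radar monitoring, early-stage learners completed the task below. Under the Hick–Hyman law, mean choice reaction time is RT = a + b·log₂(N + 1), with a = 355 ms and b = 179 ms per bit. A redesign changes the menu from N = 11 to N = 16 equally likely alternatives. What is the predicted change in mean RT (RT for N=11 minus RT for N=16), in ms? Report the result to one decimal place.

RT(11) = 355 + 179·log₂(12) = 355 + 179·3.5850 = 996.7150 ms.
RT(16) = 355 + 179·log₂(17) = 355 + 179·4.0875 = 1086.6625 ms.
Difference = 996.7150 − 1086.6625 = -89.9475 ≈ -89.9 ms.

-89.9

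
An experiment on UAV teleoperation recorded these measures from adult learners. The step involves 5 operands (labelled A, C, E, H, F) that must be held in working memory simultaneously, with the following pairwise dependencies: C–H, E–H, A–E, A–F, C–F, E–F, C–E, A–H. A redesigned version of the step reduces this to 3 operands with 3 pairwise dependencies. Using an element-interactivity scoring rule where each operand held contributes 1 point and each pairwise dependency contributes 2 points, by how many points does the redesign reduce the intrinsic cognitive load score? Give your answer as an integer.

Original: 5 × 1 + 8 × 2 = 5 + 16 = 21.
Redesigned: 3 × 1 + 3 × 2 = 3 + 6 = 9.
Reduction = 21 − 9 = 12.

12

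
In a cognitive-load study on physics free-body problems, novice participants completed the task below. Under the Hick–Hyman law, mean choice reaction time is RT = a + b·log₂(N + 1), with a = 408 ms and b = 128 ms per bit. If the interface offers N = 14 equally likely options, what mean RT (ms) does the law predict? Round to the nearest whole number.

908

log₂(14 + 1) = log₂(15) = 3.9069.
RT = 408 + 128 × 3.9069 = 408 + 500.0832 = 908.0832 ms.
≈ 908 ms.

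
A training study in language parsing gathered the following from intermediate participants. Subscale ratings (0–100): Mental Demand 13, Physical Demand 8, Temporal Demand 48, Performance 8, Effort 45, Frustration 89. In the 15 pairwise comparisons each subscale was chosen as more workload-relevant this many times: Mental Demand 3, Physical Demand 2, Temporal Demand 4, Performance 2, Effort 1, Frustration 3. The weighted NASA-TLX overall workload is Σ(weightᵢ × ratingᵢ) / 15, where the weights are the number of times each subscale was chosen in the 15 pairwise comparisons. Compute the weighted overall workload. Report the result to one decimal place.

The tallies are the weights (they sum to 15).
Weighted sum = 3·13 + 2·8 + 4·48 + 2·8 + 1·45 + 3·89
            = 39 + 16 + 192 + 16 + 45 + 267 = 575.
Overall workload = 575 / 15 = 38.3333 ≈ 38.3.

38.3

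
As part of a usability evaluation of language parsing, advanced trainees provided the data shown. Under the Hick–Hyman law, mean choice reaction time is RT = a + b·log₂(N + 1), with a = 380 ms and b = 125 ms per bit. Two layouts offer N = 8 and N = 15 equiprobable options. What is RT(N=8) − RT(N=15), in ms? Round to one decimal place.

-103.8

RT(8) = 380 + 125·log₂(9) = 380 + 125·3.1699 = 776.2375 ms.
RT(15) = 380 + 125·log₂(16) = 380 + 125·4.0000 = 880.0000 ms.
Difference = 776.2375 − 880.0000 = -103.7625 ≈ -103.8 ms.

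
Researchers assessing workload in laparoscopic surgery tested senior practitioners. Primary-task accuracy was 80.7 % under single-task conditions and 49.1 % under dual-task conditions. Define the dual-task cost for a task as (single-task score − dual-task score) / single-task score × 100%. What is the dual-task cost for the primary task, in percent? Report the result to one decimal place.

Cost = (80.7 − 49.1) / 80.7 × 100%
     = 31.6000 / 80.7 × 100% = 39.1574%.
≈ 39.2%.

39.2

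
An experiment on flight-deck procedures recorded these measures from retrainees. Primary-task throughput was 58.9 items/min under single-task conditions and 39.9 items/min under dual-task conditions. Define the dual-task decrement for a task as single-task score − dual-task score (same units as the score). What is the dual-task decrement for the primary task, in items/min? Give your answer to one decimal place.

19.0

Decrement = 58.9 − 39.9 = 19.0000 items/min ≈ 19.0 items/min.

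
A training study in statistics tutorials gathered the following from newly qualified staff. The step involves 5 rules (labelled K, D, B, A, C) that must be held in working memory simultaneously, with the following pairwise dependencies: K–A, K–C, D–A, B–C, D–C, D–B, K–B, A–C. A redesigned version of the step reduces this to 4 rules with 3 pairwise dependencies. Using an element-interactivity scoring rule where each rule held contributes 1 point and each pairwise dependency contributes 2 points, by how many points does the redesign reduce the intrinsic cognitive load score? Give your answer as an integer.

Original: 5 × 1 + 8 × 2 = 5 + 16 = 21.
Redesigned: 4 × 1 + 3 × 2 = 4 + 6 = 10.
Reduction = 21 − 10 = 11.

11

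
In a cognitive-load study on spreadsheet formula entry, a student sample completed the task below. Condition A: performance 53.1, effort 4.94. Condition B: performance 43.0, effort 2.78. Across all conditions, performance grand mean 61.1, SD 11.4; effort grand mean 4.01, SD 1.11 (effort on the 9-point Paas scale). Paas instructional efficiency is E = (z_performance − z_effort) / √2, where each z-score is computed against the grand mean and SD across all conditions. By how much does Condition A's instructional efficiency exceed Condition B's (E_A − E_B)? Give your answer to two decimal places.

Condition A: z_P = (53.1 − 61.1)/11.4 = -0.7018; z_E = (4.94 − 4.01)/1.11 = 0.8378; E_A = (-0.7018 − 0.8378)/√2 = -1.0887.
Condition B: z_P = (43.0 − 61.1)/11.4 = -1.5877; z_E = (2.78 − 4.01)/1.11 = -1.1081; E_B = (-1.5877 − (-1.1081))/√2 = -0.3391.
E_A − E_B = -1.0887 − (-0.3391) = -0.7496 ≈ -0.75.

-0.75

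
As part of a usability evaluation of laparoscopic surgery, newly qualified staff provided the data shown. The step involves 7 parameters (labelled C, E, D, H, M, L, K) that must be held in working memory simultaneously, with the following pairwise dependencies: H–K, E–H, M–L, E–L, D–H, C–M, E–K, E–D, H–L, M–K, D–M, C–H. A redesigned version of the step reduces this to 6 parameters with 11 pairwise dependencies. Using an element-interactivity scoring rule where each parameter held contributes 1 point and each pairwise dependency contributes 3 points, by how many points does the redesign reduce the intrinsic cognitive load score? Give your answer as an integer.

4

Original: 7 × 1 + 12 × 3 = 7 + 36 = 43.
Redesigned: 6 × 1 + 11 × 3 = 6 + 33 = 39.
Reduction = 43 − 39 = 4.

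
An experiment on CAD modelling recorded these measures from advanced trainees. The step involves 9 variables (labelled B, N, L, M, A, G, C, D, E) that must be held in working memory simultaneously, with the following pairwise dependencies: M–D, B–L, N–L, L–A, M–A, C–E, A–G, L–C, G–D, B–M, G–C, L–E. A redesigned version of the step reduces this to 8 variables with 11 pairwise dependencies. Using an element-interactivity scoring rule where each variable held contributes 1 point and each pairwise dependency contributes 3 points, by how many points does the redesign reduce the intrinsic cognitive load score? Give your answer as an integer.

Original: 9 × 1 + 12 × 3 = 9 + 36 = 45.
Redesigned: 8 × 1 + 11 × 3 = 8 + 33 = 41.
Reduction = 45 − 41 = 4.

4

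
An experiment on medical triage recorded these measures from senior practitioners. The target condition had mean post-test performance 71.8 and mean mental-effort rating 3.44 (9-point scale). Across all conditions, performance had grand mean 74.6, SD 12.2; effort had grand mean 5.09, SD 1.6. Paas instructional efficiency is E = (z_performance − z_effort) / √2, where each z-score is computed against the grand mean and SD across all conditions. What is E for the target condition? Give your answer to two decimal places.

z_performance = (71.8 − 74.6) / 12.2 = -2.8000 / 12.2 = -0.2295.
z_effort = (3.44 − 5.09) / 1.6 = -1.6500 / 1.6 = -1.0312.
z_P − z_E = -0.2295 − (-1.0312) = 0.8017.
E = 0.8017 / √2 = 0.8017 / 1.41421 = 0.5669 ≈ 0.57.

0.57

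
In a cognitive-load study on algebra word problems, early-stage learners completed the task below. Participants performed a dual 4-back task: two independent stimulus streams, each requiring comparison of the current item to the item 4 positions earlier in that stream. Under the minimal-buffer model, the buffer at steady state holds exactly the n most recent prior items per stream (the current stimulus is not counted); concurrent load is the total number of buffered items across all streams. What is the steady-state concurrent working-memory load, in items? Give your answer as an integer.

Each stream's buffer holds its 4 most recent prior items.
Two independent streams: 2 × 4 = 8 buffered items at steady state.

8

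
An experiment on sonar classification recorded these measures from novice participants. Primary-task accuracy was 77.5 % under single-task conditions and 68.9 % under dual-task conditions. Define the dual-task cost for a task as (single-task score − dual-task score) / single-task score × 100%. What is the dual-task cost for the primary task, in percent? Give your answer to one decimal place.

11.1

Cost = (77.5 − 68.9) / 77.5 × 100%
     = 8.6000 / 77.5 × 100% = 11.0968%.
≈ 11.1%.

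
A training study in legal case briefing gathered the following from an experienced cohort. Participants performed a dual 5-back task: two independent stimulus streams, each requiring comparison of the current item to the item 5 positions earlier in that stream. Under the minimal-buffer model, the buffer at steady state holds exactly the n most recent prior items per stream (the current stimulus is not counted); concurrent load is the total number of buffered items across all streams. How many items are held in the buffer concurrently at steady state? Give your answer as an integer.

Each stream's buffer holds its 5 most recent prior items.
Two independent streams: 2 × 5 = 10 buffered items at steady state.

10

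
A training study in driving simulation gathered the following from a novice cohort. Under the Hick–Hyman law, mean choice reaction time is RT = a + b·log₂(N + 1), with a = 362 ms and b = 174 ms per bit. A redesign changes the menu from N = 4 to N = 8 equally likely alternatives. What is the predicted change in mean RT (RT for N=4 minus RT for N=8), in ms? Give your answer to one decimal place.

-147.6

RT(4) = 362 + 174·log₂(5) = 362 + 174·2.3219 = 766.0106 ms.
RT(8) = 362 + 174·log₂(9) = 362 + 174·3.1699 = 913.5626 ms.
Difference = 766.0106 − 913.5626 = -147.5520 ≈ -147.6 ms.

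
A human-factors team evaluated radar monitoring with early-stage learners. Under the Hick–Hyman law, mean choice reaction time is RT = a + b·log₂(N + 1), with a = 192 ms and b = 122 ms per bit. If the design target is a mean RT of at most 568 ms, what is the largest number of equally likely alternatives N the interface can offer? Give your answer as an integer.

Set 192 + 122·log₂(N + 1) ≤ 568.
log₂(N + 1) ≤ (568 − 192) / 122 = 3.0820.
N + 1 ≤ 2^3.0820 = 8.4679.
N ≤ 7.4679, so the largest integer N is 7.

7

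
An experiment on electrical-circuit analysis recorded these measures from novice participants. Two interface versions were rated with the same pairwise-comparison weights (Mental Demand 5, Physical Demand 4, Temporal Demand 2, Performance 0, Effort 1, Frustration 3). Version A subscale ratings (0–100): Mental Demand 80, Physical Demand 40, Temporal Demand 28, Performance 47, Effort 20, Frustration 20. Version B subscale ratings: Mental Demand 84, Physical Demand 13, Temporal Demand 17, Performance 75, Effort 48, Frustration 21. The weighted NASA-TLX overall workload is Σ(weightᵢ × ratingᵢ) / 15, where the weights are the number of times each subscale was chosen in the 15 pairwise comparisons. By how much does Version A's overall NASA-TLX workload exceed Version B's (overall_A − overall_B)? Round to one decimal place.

Version A weighted sum = 5·80 + 4·40 + 2·28 + 0·47 + 1·20 + 3·20 = 400 + 160 + 56 + 0 + 20 + 60 = 696; overall_A = 696/15 = 46.4000.
Version B weighted sum = 5·84 + 4·13 + 2·17 + 0·75 + 1·48 + 3·21 = 420 + 52 + 34 + 0 + 48 + 63 = 617; overall_B = 617/15 = 41.1333.
Difference = 46.4000 − 41.1333 = 5.2667 ≈ 5.3.

5.3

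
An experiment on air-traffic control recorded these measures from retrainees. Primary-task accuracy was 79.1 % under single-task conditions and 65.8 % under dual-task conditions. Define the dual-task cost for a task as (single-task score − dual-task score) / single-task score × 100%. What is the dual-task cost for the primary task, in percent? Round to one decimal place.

16.8

Cost = (79.1 − 65.8) / 79.1 × 100%
     = 13.3000 / 79.1 × 100% = 16.8142%.
≈ 16.8%.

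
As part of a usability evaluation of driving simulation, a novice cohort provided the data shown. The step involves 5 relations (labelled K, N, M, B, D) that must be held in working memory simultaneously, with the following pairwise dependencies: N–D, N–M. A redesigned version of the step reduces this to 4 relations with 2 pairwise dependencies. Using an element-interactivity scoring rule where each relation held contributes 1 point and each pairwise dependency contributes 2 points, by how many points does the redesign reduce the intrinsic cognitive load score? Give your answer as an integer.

1

Original: 5 × 1 + 2 × 2 = 5 + 4 = 9.
Redesigned: 4 × 1 + 2 × 2 = 4 + 4 = 8.
Reduction = 9 − 8 = 1.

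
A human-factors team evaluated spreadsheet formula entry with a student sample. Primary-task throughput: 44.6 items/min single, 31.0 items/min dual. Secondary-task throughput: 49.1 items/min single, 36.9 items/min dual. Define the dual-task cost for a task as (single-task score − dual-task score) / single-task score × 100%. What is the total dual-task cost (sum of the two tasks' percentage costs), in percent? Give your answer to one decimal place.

Primary cost = (44.6 − 31.0) / 44.6 × 100% = 30.4933%.
Secondary cost = (49.1 − 36.9) / 49.1 × 100% = 24.8473%.
Total = 30.4933% + 24.8473% = 55.3406% ≈ 55.3%.

55.3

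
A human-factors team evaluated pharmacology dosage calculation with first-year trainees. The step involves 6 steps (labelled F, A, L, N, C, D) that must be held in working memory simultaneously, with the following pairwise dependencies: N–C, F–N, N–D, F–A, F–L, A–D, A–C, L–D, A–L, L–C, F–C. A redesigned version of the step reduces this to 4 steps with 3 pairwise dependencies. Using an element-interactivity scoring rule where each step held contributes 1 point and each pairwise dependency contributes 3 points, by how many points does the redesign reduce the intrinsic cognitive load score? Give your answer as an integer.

Original: 6 × 1 + 11 × 3 = 6 + 33 = 39.
Redesigned: 4 × 1 + 3 × 3 = 4 + 9 = 13.
Reduction = 39 − 13 = 26.

26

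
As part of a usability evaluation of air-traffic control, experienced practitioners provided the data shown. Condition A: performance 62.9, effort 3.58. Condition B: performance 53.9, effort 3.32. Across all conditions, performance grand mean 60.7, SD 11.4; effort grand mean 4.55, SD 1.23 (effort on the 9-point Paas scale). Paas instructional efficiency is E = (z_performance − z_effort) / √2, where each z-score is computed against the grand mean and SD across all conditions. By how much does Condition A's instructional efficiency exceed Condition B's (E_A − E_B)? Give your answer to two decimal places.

Condition A: z_P = (62.9 − 60.7)/11.4 = 0.1930; z_E = (3.58 − 4.55)/1.23 = -0.7886; E_A = (0.1930 − (-0.7886))/√2 = 0.6941.
Condition B: z_P = (53.9 − 60.7)/11.4 = -0.5965; z_E = (3.32 − 4.55)/1.23 = -1.0000; E_B = (-0.5965 − (-1.0000))/√2 = 0.2853.
E_A − E_B = 0.6941 − 0.2853 = 0.4088 ≈ 0.41.

0.41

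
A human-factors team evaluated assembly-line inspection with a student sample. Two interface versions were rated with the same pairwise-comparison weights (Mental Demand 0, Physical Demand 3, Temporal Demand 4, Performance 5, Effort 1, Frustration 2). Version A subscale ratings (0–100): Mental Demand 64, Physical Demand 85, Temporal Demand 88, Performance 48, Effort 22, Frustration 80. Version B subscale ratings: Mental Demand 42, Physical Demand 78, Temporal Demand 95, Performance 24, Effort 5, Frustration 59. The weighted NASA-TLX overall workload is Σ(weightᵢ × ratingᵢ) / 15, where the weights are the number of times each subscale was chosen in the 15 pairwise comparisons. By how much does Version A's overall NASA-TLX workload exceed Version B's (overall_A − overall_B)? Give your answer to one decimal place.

Version A weighted sum = 0·64 + 3·85 + 4·88 + 5·48 + 1·22 + 2·80 = 0 + 255 + 352 + 240 + 22 + 160 = 1029; overall_A = 1029/15 = 68.6000.
Version B weighted sum = 0·42 + 3·78 + 4·95 + 5·24 + 1·5 + 2·59 = 0 + 234 + 380 + 120 + 5 + 118 = 857; overall_B = 857/15 = 57.1333.
Difference = 68.6000 − 57.1333 = 11.4667 ≈ 11.5.

11.5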